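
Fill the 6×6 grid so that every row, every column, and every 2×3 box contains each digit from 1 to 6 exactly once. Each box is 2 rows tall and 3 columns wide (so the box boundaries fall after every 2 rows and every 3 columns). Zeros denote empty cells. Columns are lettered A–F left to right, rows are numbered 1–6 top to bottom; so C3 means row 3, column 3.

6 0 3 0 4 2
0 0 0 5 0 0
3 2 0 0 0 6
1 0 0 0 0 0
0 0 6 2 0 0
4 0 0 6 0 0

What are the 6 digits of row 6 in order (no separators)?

D1 = 1: row 1 has {2,3,4,6}; col 4 has {2,5,6}; box has {2,4,5} → only 1 remains.
A2 = 2: row 2 has {5}; col 1 has {1,3,4,6}; box has {3,6} → only 2 remains.
F2 = 3: row 2 has {2,5}; col 6 has {2,6}; box has {1,2,4,5} → only 3 remains.
D3 = 4: row 3 has {2,3,6}; col 4 has {1,2,5,6}; box has {6} → only 4 remains.
D4 = 3: row 4 has {1}; col 4 has {1,2,4,5,6}; box has {4,6} → only 3 remains.
F4 = 5: row 4 has {1,3}; col 6 has {2,3,6}; box has {3,4,6} → only 5 remains.
A5 = 5: row 5 has {2,6}; col 1 has {1,2,3,4,6}; box has {4,6} → only 5 remains.
F6 = 1: row 6 has {4,6}; col 6 has {2,3,5,6}; box has {2,6} → only 1 remains.
B1 = 5: row 1 has {1,2,3,4,6}; col 2 has {2}; box has {2,3,6} → only 5 remains.
E2 = 6: row 2 has {2,3,5}; col 5 has {4}; box has {1,2,3,4,5} → only 6 remains.
C3 = 5: row 3 has {2,3,4,6}; col 3 has {3,6}; box has {1,2,3} → only 5 remains.
E3 = 1: row 3 has {2,3,4,5,6}; col 5 has {4,6}; box has {3,4,5,6} → only 1 remains.
C4 = 4: row 4 has {1,3,5}; col 3 has {3,5,6}; box has {1,2,3,5} → only 4 remains.
E4 = 2: row 4 has {1,3,4,5}; col 5 has {1,4,6}; box has {1,3,4,5,6} → only 2 remains.
E5 = 3: row 5 has {2,5,6}; col 5 has {1,2,4,6}; box has {1,2,6} → only 3 remains.
F5 = 4: row 5 has {2,3,5,6}; col 6 has {1,2,3,5,6}; box has {1,2,3,6} → only 4 remains.
B6 = 3: row 6 has {1,4,6}; col 2 has {2,5}; box has {4,5,6} → only 3 remains.
C6 = 2: row 6 has {1,3,4,6}; col 3 has {3,4,5,6}; box has {3,4,5,6} → only 2 remains.
E6 = 5: row 6 has {1,2,3,4,6}; col 5 has {1,2,3,4,6}; box has {1,2,3,4,6} → only 5 remains.

432651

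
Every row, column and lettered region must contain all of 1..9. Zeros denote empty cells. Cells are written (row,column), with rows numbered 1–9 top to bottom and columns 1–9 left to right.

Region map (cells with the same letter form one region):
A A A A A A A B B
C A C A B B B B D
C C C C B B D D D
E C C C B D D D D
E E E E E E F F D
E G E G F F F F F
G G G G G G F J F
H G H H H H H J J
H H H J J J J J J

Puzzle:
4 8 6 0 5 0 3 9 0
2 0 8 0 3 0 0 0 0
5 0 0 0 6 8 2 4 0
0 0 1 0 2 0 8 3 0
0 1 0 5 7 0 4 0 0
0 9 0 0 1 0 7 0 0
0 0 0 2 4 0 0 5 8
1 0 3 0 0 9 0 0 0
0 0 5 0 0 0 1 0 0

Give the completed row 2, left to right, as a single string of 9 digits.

278934516

(2,2) = 7: row 2 has {2,3,8}; col 2 has {1,8,9}; region has {3,4,5,6,8} → only 7 remains.
(2,7) = 5: row 2 has {2,3,7,8}; col 7 has {1,2,3,4,7,8}; region has {2,3,6,8,9} → only 5 remains.
(2,8) = 1: row 2 has {2,3,5,7,8}; col 8 has {3,4,5,9}; region has {2,3,5,6,8,9} → only 1 remains.
(3,2) = 3 (sole candidate).
(7,2) = 6 (sole candidate).
(7,3) = 7 (sole candidate).
(7,7) = 9 (sole candidate).
(8,2) = 5 (sole candidate).
(8,5) = 8 (sole candidate).
(8,7) = 6 (sole candidate).
(9,1) = 7 (sole candidate).
(9,5) = 9 (sole candidate).
(1,4) = 1 (sole candidate).
(1,6) = 2 (sole candidate).
(1,9) = 7 (sole candidate).
(2,4) = 9: row 2 has {1,2,3,5,7,8}; col 4 has {1,2,5}; region has {1,2,3,4,5,6,7,8} → only 9 remains.
(2,6) = 4: row 2 has {1,2,3,5,7,8,9}; col 6 has {2,8,9}; region has {1,2,3,5,6,7,8,9} → only 4 remains.
(2,9) = 6: row 2 has {1,2,3,4,5,7,8,9}; col 9 has {7,8}; region has {2,3,4,8} → only 6 remains.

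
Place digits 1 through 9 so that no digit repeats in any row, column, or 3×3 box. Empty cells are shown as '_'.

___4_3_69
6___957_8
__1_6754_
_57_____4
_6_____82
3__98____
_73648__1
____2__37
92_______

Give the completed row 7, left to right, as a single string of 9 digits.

573648921

row 1, column 2 = 8: row 1 has {3,4,6,9}; col 2 has {2,5,6,7}; box has {1,6} → only 8 remains.
row 1, column 5 = 1: row 1 has {3,4,6,8,9}; col 5 has {2,4,6,8,9}; box has {3,4,5,6,7,9} → only 1 remains.
row 1, column 7 = 2: row 1 has {1,3,4,6,8,9}; col 7 has {5,7}; box has {4,5,6,7,8,9} → only 2 remains.
row 2, column 4 = 2: row 2 has {5,6,7,8,9}; col 4 has {4,6,9}; box has {1,3,4,5,6,7,9} → only 2 remains.
row 2, column 8 = 1: row 2 has {2,5,6,7,8,9}; col 8 has {3,4,6,8}; box has {2,4,5,6,7,8,9} → only 1 remains.
row 3, column 1 = 2: row 3 has {1,4,5,6,7}; col 1 has {3,6,9}; box has {1,6,8} → only 2 remains.
row 3, column 4 = 8: row 3 has {1,2,4,5,6,7}; col 4 has {2,4,6,9}; box has {1,2,3,4,5,6,7,9} → only 8 remains.
row 3, column 9 = 3: row 3 has {1,2,4,5,6,7,8}; col 9 has {1,2,4,7,8,9}; box has {1,2,4,5,6,7,8,9} → only 3 remains.
row 4, column 5 = 3: row 4 has {4,5,7}; col 5 has {1,2,4,6,8,9}; box has {8,9} → only 3 remains.
row 4, column 8 = 9: row 4 has {3,4,5,7}; col 8 has {1,3,4,6,8}; box has {2,4,8} → only 9 remains.
row 7, column 1 = 5: row 7 has {1,3,4,6,7,8}; col 1 has {2,3,6,9}; box has {2,3,7,9} → only 5 remains.
row 7, column 7 = 9: row 7 has {1,3,4,5,6,7,8}; col 7 has {2,5,7}; box has {1,3,7} → only 9 remains.
row 7, column 8 = 2: row 7 has {1,3,4,5,6,7,8,9}; col 8 has {1,3,4,6,8,9}; box has {1,3,7,9} → only 2 remains.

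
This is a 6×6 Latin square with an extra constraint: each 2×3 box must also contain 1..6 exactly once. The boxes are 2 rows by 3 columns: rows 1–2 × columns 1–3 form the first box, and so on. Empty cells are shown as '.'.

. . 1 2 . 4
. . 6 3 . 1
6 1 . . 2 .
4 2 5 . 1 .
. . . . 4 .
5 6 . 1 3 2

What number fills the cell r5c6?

6

r1c1 = 3 (sole candidate).
r1c2 = 5 (sole candidate).
r1c5 = 6 (sole candidate).
r2c1 = 2 (sole candidate).
r2c2 = 4 (sole candidate).
r2c5 = 5 (sole candidate).
r3c3 = 3 (sole candidate).
r3c6 = 5 (sole candidate).
r4c4 = 6 (sole candidate).
r4c6 = 3 (sole candidate).
r5c1 = 1 (sole candidate).
r5c2 = 3 (sole candidate).
r5c3 = 2 (sole candidate).
r5c4 = 5 (sole candidate).
r5c6 = 6: row 5 has {1,2,3,4,5}; col 6 has {1,2,3,4,5}; box has {1,2,3,4,5} → only 6 remains.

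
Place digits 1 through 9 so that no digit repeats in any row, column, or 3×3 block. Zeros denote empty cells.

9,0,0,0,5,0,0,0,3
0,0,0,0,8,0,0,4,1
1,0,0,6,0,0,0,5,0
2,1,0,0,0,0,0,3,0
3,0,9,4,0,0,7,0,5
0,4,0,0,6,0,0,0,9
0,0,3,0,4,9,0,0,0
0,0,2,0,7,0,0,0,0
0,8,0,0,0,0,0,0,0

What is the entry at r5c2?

6

r4c5 = 9: row 4 has {1,2,3}; col 5 has {4,5,6,7,8}; box has {4,6} → only 9 remains.
r5c2 = 6: row 5 has {3,4,5,7,9}; col 2 has {1,4,8}; box has {1,2,3,4,9} → only 6 remains.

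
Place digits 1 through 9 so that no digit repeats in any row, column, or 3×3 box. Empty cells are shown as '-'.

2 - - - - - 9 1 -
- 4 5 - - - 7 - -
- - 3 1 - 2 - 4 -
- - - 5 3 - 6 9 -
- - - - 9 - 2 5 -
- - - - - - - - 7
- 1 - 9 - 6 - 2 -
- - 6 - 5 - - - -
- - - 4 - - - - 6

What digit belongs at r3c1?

9

r2c1 = 1 (hidden single in row 2).
r2c9 = 2 (hidden single in row 2).
r2c6 = 9 (hidden single in row 2).
r1c6 = 5 (hidden single in column 6).
r1c5 = 4 (hidden single in row 1).
r2c8 = 6 (hidden single in column 8).
r2c5 = 8 (sole candidate).
r7c5 = 7 (sole candidate).
r2c4 = 3 (sole candidate).
r3c5 = 6 (sole candidate).
r1c4 = 7 (sole candidate).
r1c3 = 8 (sole candidate).
r1c9 = 3 (sole candidate).
r7c3 = 4 (sole candidate).
r1c2 = 6 (sole candidate).
r8c9 = 9 (hidden single in column 9).
r8c7 = 4 (hidden single in row 8).
r8c6 = 1 (hidden single in row 8).
r9c5 = 2 (sole candidate).
r6c5 = 1 (sole candidate).
r8c4 = 8 (sole candidate).
r9c6 = 3 (sole candidate).
r5c4 = 6 (sole candidate).
r6c4 = 2 (sole candidate).
r6c3 = 9 (sole candidate).
r9c3 = 7 (sole candidate).
r9c8 = 8 (sole candidate).
r5c3 = 1 (sole candidate).
r6c8 = 3 (sole candidate).
r7c9 = 5 (sole candidate).
r8c1 = 3 (sole candidate).
r8c2 = 2 (sole candidate).
r8c8 = 7 (sole candidate).
r9c7 = 1 (sole candidate).
r3c9 = 8 (sole candidate).
r4c3 = 2 (sole candidate).
r5c9 = 4 (sole candidate).
r6c7 = 8 (sole candidate).
r7c1 = 8 (sole candidate).
r7c7 = 3 (sole candidate).
r3c7 = 5 (sole candidate).
r4c9 = 1 (sole candidate).
r5c1 = 7 (sole candidate).
r5c6 = 8 (sole candidate).
r6c2 = 5 (sole candidate).
r6c6 = 4 (sole candidate).
r9c2 = 9 (sole candidate).
r3c1 = 9: row 3 has {1,2,3,4,5,6,8}; col 1 has {1,2,3,7,8}; box has {1,2,3,4,5,6,8} → only 9 remains.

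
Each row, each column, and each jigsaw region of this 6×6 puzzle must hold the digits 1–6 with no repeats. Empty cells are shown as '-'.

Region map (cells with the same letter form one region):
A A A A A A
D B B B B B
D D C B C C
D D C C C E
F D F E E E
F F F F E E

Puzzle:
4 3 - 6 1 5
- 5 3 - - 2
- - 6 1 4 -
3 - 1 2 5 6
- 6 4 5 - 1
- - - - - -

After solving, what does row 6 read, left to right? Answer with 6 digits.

615324

R1C3 = 2 (sole candidate).
R2C1 = 1 (sole candidate).
R2C4 = 4 (sole candidate).
R2C5 = 6 (sole candidate).
R3C2 = 2 (sole candidate).
R3C6 = 3 (sole candidate).
R4C2 = 4 (sole candidate).
R5C1 = 2 (sole candidate).
R5C5 = 3 (sole candidate).
R6C2 = 1: row 6 has {}; col 2 has {2,3,4,5,6}; region has {2,4} → only 1 remains.
R6C3 = 5: row 6 has {1}; col 3 has {1,2,3,4,6}; region has {1,2,4} → only 5 remains.
R6C4 = 3: row 6 has {1,5}; col 4 has {1,2,4,5,6}; region has {1,2,4,5} → only 3 remains.
R6C5 = 2: row 6 has {1,3,5}; col 5 has {1,3,4,5,6}; region has {1,3,5,6} → only 2 remains.
R6C6 = 4: row 6 has {1,2,3,5}; col 6 has {1,2,3,5,6}; region has {1,2,3,5,6} → only 4 remains.
R3C1 = 5 (sole candidate).
R6C1 = 6: row 6 has {1,2,3,4,5}; col 1 has {1,2,3,4,5}; region has {1,2,3,4,5} → only 6 remains.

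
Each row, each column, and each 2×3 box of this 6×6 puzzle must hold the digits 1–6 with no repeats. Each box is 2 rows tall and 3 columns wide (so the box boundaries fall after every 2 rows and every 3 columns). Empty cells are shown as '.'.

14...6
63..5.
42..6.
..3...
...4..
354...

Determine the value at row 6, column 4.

row 2, column 3 = 2: row 2 has {3,5,6}; col 3 has {3,4}; box has {1,3,4,6} → only 2 remains.
row 2, column 4 = 1: row 2 has {2,3,5,6}; col 4 has {4}; box has {5,6} → only 1 remains.
row 2, column 6 = 4: row 2 has {1,2,3,5,6}; col 6 has {6}; box has {1,5,6} → only 4 remains.
row 4, column 1 = 5: row 4 has {3}; col 1 has {1,3,4,6}; box has {2,3,4} → only 5 remains.
row 4, column 4 = 2: row 4 has {3,5}; col 4 has {1,4}; box has {6} → only 2 remains.
row 4, column 6 = 1: row 4 has {2,3,5}; col 6 has {4,6}; box has {2,6} → only 1 remains.
row 5, column 1 = 2: row 5 has {4}; col 1 has {1,3,4,5,6}; box has {3,4,5} → only 2 remains.
row 6, column 4 = 6: row 6 has {3,4,5}; col 4 has {1,2,4}; box has {4} → only 6 remains.

6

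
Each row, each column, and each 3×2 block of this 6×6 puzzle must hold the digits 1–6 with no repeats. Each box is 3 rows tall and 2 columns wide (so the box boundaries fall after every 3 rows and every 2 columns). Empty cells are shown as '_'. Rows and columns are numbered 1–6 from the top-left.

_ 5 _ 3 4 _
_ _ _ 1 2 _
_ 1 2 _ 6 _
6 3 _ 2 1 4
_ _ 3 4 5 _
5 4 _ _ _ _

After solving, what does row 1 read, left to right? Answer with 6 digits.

R1C1 = 2: row 1 has {3,4,5}; col 1 has {5,6}; box has {1,5} → only 2 remains.
R1C3 = 6: row 1 has {2,3,4,5}; col 3 has {2,3}; box has {1,2,3} → only 6 remains.
R1C6 = 1: row 1 has {2,3,4,5,6}; col 6 has {4}; box has {2,4,6} → only 1 remains.

256341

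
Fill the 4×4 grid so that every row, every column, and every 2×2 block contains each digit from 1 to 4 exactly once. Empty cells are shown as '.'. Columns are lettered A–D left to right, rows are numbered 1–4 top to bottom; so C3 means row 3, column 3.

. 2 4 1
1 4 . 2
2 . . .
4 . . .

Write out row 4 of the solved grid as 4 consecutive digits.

4123

A1 = 3: row 1 has {1,2,4}; col 1 has {1,2,4}; box has {1,2,4} → only 3 remains.
C2 = 3: row 2 has {1,2,4}; col 3 has {4}; box has {1,2,4} → only 3 remains.
C3 = 1: row 3 has {2}; col 3 has {3,4}; box has {} → only 1 remains.
C4 = 2: row 4 has {4}; col 3 has {1,3,4}; box has {1} → only 2 remains.
D4 = 3: row 4 has {2,4}; col 4 has {1,2}; box has {1,2} → only 3 remains.
B3 = 3: row 3 has {1,2}; col 2 has {2,4}; box has {2,4} → only 3 remains.
D3 = 4: row 3 has {1,2,3}; col 4 has {1,2,3}; box has {1,2,3} → only 4 remains.
B4 = 1: row 4 has {2,3,4}; col 2 has {2,3,4}; box has {2,3,4} → only 1 remains.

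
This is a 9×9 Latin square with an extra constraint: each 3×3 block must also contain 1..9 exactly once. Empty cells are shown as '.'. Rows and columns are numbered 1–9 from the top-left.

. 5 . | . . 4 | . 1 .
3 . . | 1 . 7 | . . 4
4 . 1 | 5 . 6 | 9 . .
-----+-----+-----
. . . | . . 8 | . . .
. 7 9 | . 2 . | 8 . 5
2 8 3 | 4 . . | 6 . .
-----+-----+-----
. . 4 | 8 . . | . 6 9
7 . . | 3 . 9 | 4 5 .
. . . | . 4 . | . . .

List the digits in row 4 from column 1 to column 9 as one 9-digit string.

645978231

r3c2 = 2: row 3 has {1,4,5,6,9}; col 2 has {5,7,8}; box has {1,3,4,5} → only 2 remains.
r5c4 = 6: row 5 has {2,5,7,8,9}; col 4 has {1,3,4,5,8}; box has {2,4,8} → only 6 remains.
r5c1 = 1: row 5 has {2,5,6,7,8,9}; col 1 has {2,3,4,7}; box has {2,3,7,8,9} → only 1 remains.
r5c6 = 3: row 5 has {1,2,5,6,7,8,9}; col 6 has {4,6,7,8,9}; box has {2,4,6,8} → only 3 remains.
r5c8 = 4: row 5 has {1,2,3,5,6,7,8,9}; col 8 has {1,5,6}; box has {5,6,8} → only 4 remains.
r7c1 = 5: row 7 has {4,6,8,9}; col 1 has {1,2,3,4,7}; box has {4,7} → only 5 remains.
r4c1 = 6: row 4 has {8}; col 1 has {1,2,3,4,5,7}; box has {1,2,3,7,8,9} → only 6 remains.
r4c2 = 4: row 4 has {6,8}; col 2 has {2,5,7,8}; box has {1,2,3,6,7,8,9} → only 4 remains.
r4c3 = 5: row 4 has {4,6,8}; col 3 has {1,3,4,9}; box has {1,2,3,4,6,7,8,9} → only 5 remains.
r2c7 = 5: in row 2, 5 can only go here (every other open cell in that row sees a 5).
r2c8 = 2: in row 2, 2 can only go here (every other open cell in that row sees a 2).
r1c4 = 2: in row 1, 2 can only go here (every other open cell in that row sees a 2).
r9c4 = 7: row 9 has {4}; col 4 has {1,2,3,4,5,6,8}; box has {3,4,8,9} → only 7 remains.
r4c4 = 9: row 4 has {4,5,6,8}; col 4 has {1,2,3,4,5,6,7,8}; box has {2,3,4,6,8} → only 9 remains.
r7c5 = 1: row 7 has {4,5,6,8,9}; col 5 has {2,4}; box has {3,4,7,8,9} → only 1 remains.
r7c6 = 2: row 7 has {1,4,5,6,8,9}; col 6 has {3,4,6,7,8,9}; box has {1,3,4,7,8,9} → only 2 remains.
r8c5 = 6: row 8 has {3,4,5,7,9}; col 5 has {1,2,4}; box has {1,2,3,4,7,8,9} → only 6 remains.
r9c6 = 5: row 9 has {4,7}; col 6 has {2,3,4,6,7,8,9}; box has {1,2,3,4,6,7,8,9} → only 5 remains.
r4c5 = 7: row 4 has {4,5,6,8,9}; col 5 has {1,2,4,6}; box has {2,3,4,6,8,9} → only 7 remains.
r4c8 = 3: row 4 has {4,5,6,7,8,9}; col 8 has {1,2,4,5,6}; box has {4,5,6,8} → only 3 remains.
r6c5 = 5: row 6 has {2,3,4,6,8}; col 5 has {1,2,4,6,7}; box has {2,3,4,6,7,8,9} → only 5 remains.
r6c6 = 1: row 6 has {2,3,4,5,6,8}; col 6 has {2,3,4,5,6,7,8,9}; box has {2,3,4,5,6,7,8,9} → only 1 remains.
r6c9 = 7: row 6 has {1,2,3,4,5,6,8}; col 9 has {4,5,9}; box has {3,4,5,6,8} → only 7 remains.
r7c2 = 3: row 7 has {1,2,4,5,6,8,9}; col 2 has {2,4,5,7,8}; box has {4,5,7} → only 3 remains.
r7c7 = 7: row 7 has {1,2,3,4,5,6,8,9}; col 7 has {4,5,6,8,9}; box has {4,5,6,9} → only 7 remains.
r8c2 = 1: row 8 has {3,4,5,6,7,9}; col 2 has {2,3,4,5,7,8}; box has {3,4,5,7} → only 1 remains.
r9c8 = 8: row 9 has {4,5,7}; col 8 has {1,2,3,4,5,6}; box has {4,5,6,7,9} → only 8 remains.
r1c7 = 3: row 1 has {1,2,4,5}; col 7 has {4,5,6,7,8,9}; box has {1,2,4,5,9} → only 3 remains.
r3c8 = 7: row 3 has {1,2,4,5,6,9}; col 8 has {1,2,3,4,5,6,8}; box has {1,2,3,4,5,9} → only 7 remains.
r3c9 = 8: row 3 has {1,2,4,5,6,7,9}; col 9 has {4,5,7,9}; box has {1,2,3,4,5,7,9} → only 8 remains.
r6c8 = 9: row 6 has {1,2,3,4,5,6,7,8}; col 8 has {1,2,3,4,5,6,7,8}; box has {3,4,5,6,7,8} → only 9 remains.
r8c9 = 2: row 8 has {1,3,4,5,6,7,9}; col 9 has {4,5,7,8,9}; box has {4,5,6,7,8,9} → only 2 remains.
r9c1 = 9: row 9 has {4,5,7,8}; col 1 has {1,2,3,4,5,6,7}; box has {1,3,4,5,7} → only 9 remains.
r9c2 = 6: row 9 has {4,5,7,8,9}; col 2 has {1,2,3,4,5,7,8}; box has {1,3,4,5,7,9} → only 6 remains.
r9c3 = 2: row 9 has {4,5,6,7,8,9}; col 3 has {1,3,4,5,9}; box has {1,3,4,5,6,7,9} → only 2 remains.
r9c7 = 1: row 9 has {2,4,5,6,7,8,9}; col 7 has {3,4,5,6,7,8,9}; box has {2,4,5,6,7,8,9} → only 1 remains.
r9c9 = 3: row 9 has {1,2,4,5,6,7,8,9}; col 9 has {2,4,5,7,8,9}; box has {1,2,4,5,6,7,8,9} → only 3 remains.
r1c1 = 8: row 1 has {1,2,3,4,5}; col 1 has {1,2,3,4,5,6,7,9}; box has {1,2,3,4,5} → only 8 remains.
r1c5 = 9: row 1 has {1,2,3,4,5,8}; col 5 has {1,2,4,5,6,7}; box has {1,2,4,5,6,7} → only 9 remains.
r1c9 = 6: row 1 has {1,2,3,4,5,8,9}; col 9 has {2,3,4,5,7,8,9}; box has {1,2,3,4,5,7,8,9} → only 6 remains.
r2c2 = 9: row 2 has {1,2,3,4,5,7}; col 2 has {1,2,3,4,5,6,7,8}; box has {1,2,3,4,5,8} → only 9 remains.
r2c3 = 6: row 2 has {1,2,3,4,5,7,9}; col 3 has {1,2,3,4,5,9}; box has {1,2,3,4,5,8,9} → only 6 remains.
r2c5 = 8: row 2 has {1,2,3,4,5,6,7,9}; col 5 has {1,2,4,5,6,7,9}; box has {1,2,4,5,6,7,9} → only 8 remains.
r3c5 = 3: row 3 has {1,2,4,5,6,7,8,9}; col 5 has {1,2,4,5,6,7,8,9}; box has {1,2,4,5,6,7,8,9} → only 3 remains.
r4c7 = 2: row 4 has {3,4,5,6,7,8,9}; col 7 has {1,3,4,5,6,7,8,9}; box has {3,4,5,6,7,8,9} → only 2 remains.
r4c9 = 1: row 4 has {2,3,4,5,6,7,8,9}; col 9 has {2,3,4,5,6,7,8,9}; box has {2,3,4,5,6,7,8,9} → only 1 remains.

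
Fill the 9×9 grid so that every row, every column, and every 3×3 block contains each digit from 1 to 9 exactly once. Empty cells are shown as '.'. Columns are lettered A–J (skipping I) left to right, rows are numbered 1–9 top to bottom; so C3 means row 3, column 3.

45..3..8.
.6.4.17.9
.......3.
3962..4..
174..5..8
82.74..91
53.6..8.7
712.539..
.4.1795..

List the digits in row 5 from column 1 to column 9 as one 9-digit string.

174395268

D1 = 9 (sole candidate).
A2 = 2 (sole candidate).
E2 = 8 (sole candidate).
H2 = 5 (sole candidate).
A3 = 9 (sole candidate).
B3 = 8 (sole candidate).
D3 = 5 (sole candidate).
E4 = 1 (sole candidate).
F4 = 8 (sole candidate).
H4 = 7 (sole candidate).
J4 = 5 (sole candidate).
D5 = 3: row 5 has {1,4,5,7,8}; col 4 has {1,2,4,5,6,7,9}; box has {1,2,4,5,7,8} → only 3 remains.
C6 = 5 (sole candidate).
F6 = 6 (sole candidate).
G6 = 3 (sole candidate).
C7 = 9 (sole candidate).
E7 = 2 (sole candidate).
F7 = 4 (sole candidate).
H7 = 1 (sole candidate).
D8 = 8 (sole candidate).
A9 = 6 (sole candidate).
C9 = 8 (sole candidate).
H9 = 2 (sole candidate).
J9 = 3 (sole candidate).
C2 = 3 (sole candidate).
E3 = 6 (sole candidate).
E5 = 9: row 5 has {1,3,4,5,7,8}; col 5 has {1,2,3,4,5,6,7,8}; box has {1,2,3,4,5,6,7,8} → only 9 remains.
H5 = 6: row 5 has {1,3,4,5,7,8,9}; col 8 has {1,2,3,5,7,8,9}; box has {1,3,4,5,7,8,9} → only 6 remains.
H8 = 4 (sole candidate).
J8 = 6 (sole candidate).
J1 = 2 (sole candidate).
G3 = 1 (sole candidate).
J3 = 4 (sole candidate).
G5 = 2: row 5 has {1,3,4,5,6,7,8,9}; col 7 has {1,3,4,5,7,8,9}; box has {1,3,4,5,6,7,8,9} → only 2 remains.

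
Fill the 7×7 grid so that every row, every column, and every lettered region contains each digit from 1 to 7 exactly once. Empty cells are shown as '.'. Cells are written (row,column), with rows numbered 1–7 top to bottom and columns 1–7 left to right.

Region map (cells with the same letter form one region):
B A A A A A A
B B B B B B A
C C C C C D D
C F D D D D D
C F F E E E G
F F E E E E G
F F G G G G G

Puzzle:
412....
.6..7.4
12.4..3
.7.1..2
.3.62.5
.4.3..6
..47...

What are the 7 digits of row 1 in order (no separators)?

4125637

(1,4) = 5: row 1 has {1,2,4}; col 4 has {1,3,4,6,7}; region has {1,2,4} → only 5 remains.
(1,7) = 7: row 1 has {1,2,4,5}; col 7 has {2,3,4,5,6}; region has {1,2,4,5} → only 7 remains.
(2,4) = 2 (sole candidate).
(5,1) = 7 (sole candidate).
(5,3) = 1 (sole candidate).
(5,6) = 4 (sole candidate).
(7,2) = 5 (sole candidate).
(7,7) = 1 (sole candidate).
(6,1) = 2 (sole candidate).
(7,1) = 6 (sole candidate).
(7,5) = 3 (sole candidate).
(7,6) = 2 (sole candidate).
(1,5) = 6: row 1 has {1,2,4,5,7}; col 5 has {2,3,7}; region has {1,2,4,5,7} → only 6 remains.
(1,6) = 3: row 1 has {1,2,4,5,6,7}; col 6 has {2,4}; region has {1,2,4,5,6,7} → only 3 remains.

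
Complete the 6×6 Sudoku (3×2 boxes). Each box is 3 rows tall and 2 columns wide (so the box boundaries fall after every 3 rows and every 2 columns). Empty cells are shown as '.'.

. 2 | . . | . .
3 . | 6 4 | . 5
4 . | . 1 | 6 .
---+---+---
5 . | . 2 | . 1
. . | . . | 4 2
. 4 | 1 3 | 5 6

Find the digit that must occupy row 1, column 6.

row 1, column 4 = 5: row 1 has {2}; col 4 has {1,2,3,4}; box has {1,4,6} → only 5 remains.
row 2, column 2 = 1: row 2 has {3,4,5,6}; col 2 has {2,4}; box has {2,3,4} → only 1 remains.
row 2, column 5 = 2: row 2 has {1,3,4,5,6}; col 5 has {4,5,6}; box has {5,6} → only 2 remains.
row 3, column 2 = 5: row 3 has {1,4,6}; col 2 has {1,2,4}; box has {1,2,3,4} → only 5 remains.
row 3, column 6 = 3: row 3 has {1,4,5,6}; col 6 has {1,2,5,6}; box has {2,5,6} → only 3 remains.
row 4, column 3 = 4: row 4 has {1,2,5}; col 3 has {1,6}; box has {1,2,3} → only 4 remains.
row 4, column 5 = 3: row 4 has {1,2,4,5}; col 5 has {2,4,5,6}; box has {1,2,4,5,6} → only 3 remains.
row 5, column 3 = 5: row 5 has {2,4}; col 3 has {1,4,6}; box has {1,2,3,4} → only 5 remains.
row 5, column 4 = 6: row 5 has {2,4,5}; col 4 has {1,2,3,4,5}; box has {1,2,3,4,5} → only 6 remains.
row 6, column 1 = 2: row 6 has {1,3,4,5,6}; col 1 has {3,4,5}; box has {4,5} → only 2 remains.
row 1, column 1 = 6: row 1 has {2,5}; col 1 has {2,3,4,5}; box has {1,2,3,4,5} → only 6 remains.
row 1, column 3 = 3: row 1 has {2,5,6}; col 3 has {1,4,5,6}; box has {1,4,5,6} → only 3 remains.
row 1, column 5 = 1: row 1 has {2,3,5,6}; col 5 has {2,3,4,5,6}; box has {2,3,5,6} → only 1 remains.
row 1, column 6 = 4: row 1 has {1,2,3,5,6}; col 6 has {1,2,3,5,6}; box has {1,2,3,5,6} → only 4 remains.

4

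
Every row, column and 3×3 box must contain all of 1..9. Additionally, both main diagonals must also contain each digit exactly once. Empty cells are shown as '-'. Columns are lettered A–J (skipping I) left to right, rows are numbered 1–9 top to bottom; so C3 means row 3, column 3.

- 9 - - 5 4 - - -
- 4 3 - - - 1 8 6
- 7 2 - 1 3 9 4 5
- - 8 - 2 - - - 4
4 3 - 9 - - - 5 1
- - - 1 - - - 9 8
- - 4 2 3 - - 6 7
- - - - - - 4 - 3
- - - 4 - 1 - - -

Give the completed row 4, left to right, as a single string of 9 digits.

918325674

J1 = 2: row 1 has {4,5,9}; col 9 has {1,3,4,5,6,7,8}; box has {1,4,5,6,8,9}; anti-diagonal has {1,4,8,9} → only 2 remains.
A2 = 5: row 2 has {1,3,4,6,8}; col 1 has {4}; box has {2,3,4,7,9} → only 5 remains.
D2 = 7: row 2 has {1,3,4,5,6,8}; col 4 has {1,2,4,9}; box has {1,3,4,5} → only 7 remains.
E2 = 9: row 2 has {1,3,4,5,6,7,8}; col 5 has {1,2,3,5}; box has {1,3,4,5,7} → only 9 remains.
F2 = 2: row 2 has {1,3,4,5,6,7,8,9}; col 6 has {1,3,4}; box has {1,3,4,5,7,9} → only 2 remains.
H8 = 1: row 8 has {3,4}; col 8 has {4,5,6,8,9}; box has {3,4,6,7}; main diagonal has {2,4} → only 1 remains.
H9 = 2: row 9 has {1,4}; col 8 has {1,4,5,6,8,9}; box has {1,3,4,6,7} → only 2 remains.
J9 = 9: row 9 has {1,2,4}; col 9 has {1,2,3,4,5,6,7,8}; box has {1,2,3,4,6,7}; main diagonal has {1,2,4} → only 9 remains.
C1 = 1: in row 1, 1 can only go here (every other open cell in that row sees a 1).
A4 = 9: in row 4, 9 can only go here (every other open cell in that row sees a 9).
B4 = 1: in row 4, 1 can only go here (every other open cell in that row sees a 1).
F5 = 8: in row 5, 8 can only go here (every other open cell in that row sees an 8).
G5 = 2: in row 5, 2 can only go here (every other open cell in that row sees a 2).
G6 = 3: in row 6, 3 can only go here (every other open cell in that row sees a 3).
E6 = 4: in row 6, 4 can only go here (every other open cell in that row sees a 4).
G1 = 7: row 1 has {1,2,4,5,9}; col 7 has {1,2,3,4,9}; box has {1,2,4,5,6,8,9} → only 7 remains.
H1 = 3: row 1 has {1,2,4,5,7,9}; col 8 has {1,2,4,5,6,8,9}; box has {1,2,4,5,6,7,8,9} → only 3 remains.
G4 = 6: row 4 has {1,2,4,8,9}; col 7 has {1,2,3,4,7,9}; box has {1,2,3,4,5,8,9} → only 6 remains.
H4 = 7: row 4 has {1,2,4,6,8,9}; col 8 has {1,2,3,4,5,6,8,9}; box has {1,2,3,4,5,6,8,9} → only 7 remains.
F4 = 5: row 4 has {1,2,4,6,7,8,9}; col 6 has {1,2,3,4,8}; box has {1,2,4,8,9}; anti-diagonal has {1,2,4,8,9} → only 5 remains.
F7 = 9: row 7 has {2,3,4,6,7}; col 6 has {1,2,3,4,5,8}; box has {1,2,3,4} → only 9 remains.
B8 = 6: row 8 has {1,3,4}; col 2 has {1,3,4,7,9}; box has {4}; anti-diagonal has {1,2,4,5,8,9} → only 6 remains.
F8 = 7: row 8 has {1,3,4,6}; col 6 has {1,2,3,4,5,8,9}; box has {1,2,3,4,9} → only 7 remains.
D4 = 3: row 4 has {1,2,4,5,6,7,8,9}; col 4 has {1,2,4,7,9}; box has {1,2,4,5,8,9}; main diagonal has {1,2,4,9} → only 3 remains.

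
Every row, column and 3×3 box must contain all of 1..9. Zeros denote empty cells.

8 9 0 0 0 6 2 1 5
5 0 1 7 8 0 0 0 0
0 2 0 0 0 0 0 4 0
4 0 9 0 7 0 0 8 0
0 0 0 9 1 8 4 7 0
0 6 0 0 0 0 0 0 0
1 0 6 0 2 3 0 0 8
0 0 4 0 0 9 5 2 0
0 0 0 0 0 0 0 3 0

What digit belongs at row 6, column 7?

row 7, column 8 = 9: row 7 has {1,2,3,6,8}; col 8 has {1,2,3,4,7,8}; box has {2,3,5,8} → only 9 remains.
row 8, column 5 = 6: row 8 has {2,4,5,9}; col 5 has {1,2,7,8}; box has {2,3,9} → only 6 remains.
row 2, column 8 = 6: row 2 has {1,5,7,8}; col 8 has {1,2,3,4,7,8,9}; box has {1,2,4,5} → only 6 remains.
row 6, column 8 = 5: row 6 has {6}; col 8 has {1,2,3,4,6,7,8,9}; box has {4,7,8} → only 5 remains.
row 7, column 7 = 7: row 7 has {1,2,3,6,8,9}; col 7 has {2,4,5}; box has {2,3,5,8,9} → only 7 remains.
row 8, column 9 = 1: row 8 has {2,4,5,6,9}; col 9 has {5,8}; box has {2,3,5,7,8,9} → only 1 remains.
row 9, column 7 = 6: row 9 has {3}; col 7 has {2,4,5,7}; box has {1,2,3,5,7,8,9} → only 6 remains.
row 9, column 9 = 4: row 9 has {3,6}; col 9 has {1,5,8}; box has {1,2,3,5,6,7,8,9} → only 4 remains.
row 7, column 2 = 5: row 7 has {1,2,3,6,7,8,9}; col 2 has {2,6,9}; box has {1,4,6} → only 5 remains.
row 7, column 4 = 4: row 7 has {1,2,3,5,6,7,8,9}; col 4 has {7,9}; box has {2,3,6,9} → only 4 remains.
row 8, column 4 = 8: row 8 has {1,2,4,5,6,9}; col 4 has {4,7,9}; box has {2,3,4,6,9} → only 8 remains.
row 9, column 5 = 5: row 9 has {3,4,6}; col 5 has {1,2,6,7,8}; box has {2,3,4,6,8,9} → only 5 remains.
row 1, column 4 = 3: row 1 has {1,2,5,6,8,9}; col 4 has {4,7,8,9}; box has {6,7,8} → only 3 remains.
row 1, column 5 = 4: row 1 has {1,2,3,5,6,8,9}; col 5 has {1,2,5,6,7,8}; box has {3,6,7,8} → only 4 remains.
row 2, column 6 = 2: row 2 has {1,5,6,7,8}; col 6 has {3,6,8,9}; box has {3,4,6,7,8} → only 2 remains.
row 3, column 5 = 9: row 3 has {2,4}; col 5 has {1,2,4,5,6,7,8}; box has {2,3,4,6,7,8} → only 9 remains.
row 4, column 6 = 5: row 4 has {4,7,8,9}; col 6 has {2,3,6,8,9}; box has {1,7,8,9} → only 5 remains.
row 5, column 2 = 3: row 5 has {1,4,7,8,9}; col 2 has {2,5,6,9}; box has {4,6,9} → only 3 remains.
row 6, column 4 = 2: row 6 has {5,6}; col 4 has {3,4,7,8,9}; box has {1,5,7,8,9} → only 2 remains.
row 6, column 5 = 3: row 6 has {2,5,6}; col 5 has {1,2,4,5,6,7,8,9}; box has {1,2,5,7,8,9} → only 3 remains.
row 6, column 6 = 4: row 6 has {2,3,5,6}; col 6 has {2,3,5,6,8,9}; box has {1,2,3,5,7,8,9} → only 4 remains.
row 6, column 9 = 9: row 6 has {2,3,4,5,6}; col 9 has {1,4,5,8}; box has {4,5,7,8} → only 9 remains.
row 8, column 2 = 7: row 8 has {1,2,4,5,6,8,9}; col 2 has {2,3,5,6,9}; box has {1,4,5,6} → only 7 remains.
row 9, column 2 = 8: row 9 has {3,4,5,6}; col 2 has {2,3,5,6,7,9}; box has {1,4,5,6,7} → only 8 remains.
row 9, column 3 = 2: row 9 has {3,4,5,6,8}; col 3 has {1,4,6,9}; box has {1,4,5,6,7,8} → only 2 remains.
row 9, column 4 = 1: row 9 has {2,3,4,5,6,8}; col 4 has {2,3,4,7,8,9}; box has {2,3,4,5,6,8,9} → only 1 remains.
row 9, column 6 = 7: row 9 has {1,2,3,4,5,6,8}; col 6 has {2,3,4,5,6,8,9}; box has {1,2,3,4,5,6,8,9} → only 7 remains.
row 1, column 3 = 7: row 1 has {1,2,3,4,5,6,8,9}; col 3 has {1,2,4,6,9}; box has {1,2,5,8,9} → only 7 remains.
row 2, column 2 = 4: row 2 has {1,2,5,6,7,8}; col 2 has {2,3,5,6,7,8,9}; box has {1,2,5,7,8,9} → only 4 remains.
row 2, column 9 = 3: row 2 has {1,2,4,5,6,7,8}; col 9 has {1,4,5,8,9}; box has {1,2,4,5,6} → only 3 remains.
row 3, column 3 = 3: row 3 has {2,4,9}; col 3 has {1,2,4,6,7,9}; box has {1,2,4,5,7,8,9} → only 3 remains.
row 3, column 4 = 5: row 3 has {2,3,4,9}; col 4 has {1,2,3,4,7,8,9}; box has {2,3,4,6,7,8,9} → only 5 remains.
row 3, column 6 = 1: row 3 has {2,3,4,5,9}; col 6 has {2,3,4,5,6,7,8,9}; box has {2,3,4,5,6,7,8,9} → only 1 remains.
row 3, column 7 = 8: row 3 has {1,2,3,4,5,9}; col 7 has {2,4,5,6,7}; box has {1,2,3,4,5,6} → only 8 remains.
row 3, column 9 = 7: row 3 has {1,2,3,4,5,8,9}; col 9 has {1,3,4,5,8,9}; box has {1,2,3,4,5,6,8} → only 7 remains.
row 4, column 2 = 1: row 4 has {4,5,7,8,9}; col 2 has {2,3,4,5,6,7,8,9}; box has {3,4,6,9} → only 1 remains.
row 4, column 4 = 6: row 4 has {1,4,5,7,8,9}; col 4 has {1,2,3,4,5,7,8,9}; box has {1,2,3,4,5,7,8,9} → only 6 remains.
row 4, column 7 = 3: row 4 has {1,4,5,6,7,8,9}; col 7 has {2,4,5,6,7,8}; box has {4,5,7,8,9} → only 3 remains.
row 4, column 9 = 2: row 4 has {1,3,4,5,6,7,8,9}; col 9 has {1,3,4,5,7,8,9}; box has {3,4,5,7,8,9} → only 2 remains.
row 5, column 1 = 2: row 5 has {1,3,4,7,8,9}; col 1 has {1,4,5,8}; box has {1,3,4,6,9} → only 2 remains.
row 5, column 3 = 5: row 5 has {1,2,3,4,7,8,9}; col 3 has {1,2,3,4,6,7,9}; box has {1,2,3,4,6,9} → only 5 remains.
row 5, column 9 = 6: row 5 has {1,2,3,4,5,7,8,9}; col 9 has {1,2,3,4,5,7,8,9}; box has {2,3,4,5,7,8,9} → only 6 remains.
row 6, column 1 = 7: row 6 has {2,3,4,5,6,9}; col 1 has {1,2,4,5,8}; box has {1,2,3,4,5,6,9} → only 7 remains.
row 6, column 3 = 8: row 6 has {2,3,4,5,6,7,9}; col 3 has {1,2,3,4,5,6,7,9}; box has {1,2,3,4,5,6,7,9} → only 8 remains.
row 6, column 7 = 1: row 6 has {2,3,4,5,6,7,8,9}; col 7 has {2,3,4,5,6,7,8}; box has {2,3,4,5,6,7,8,9} → only 1 remains.

1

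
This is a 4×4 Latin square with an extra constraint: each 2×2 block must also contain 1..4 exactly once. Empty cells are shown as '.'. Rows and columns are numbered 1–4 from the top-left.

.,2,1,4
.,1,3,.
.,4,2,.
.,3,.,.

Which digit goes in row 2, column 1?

4

row 1, column 1 = 3: row 1 has {1,2,4}; col 1 has {}; box has {1,2} → only 3 remains.
row 2, column 1 = 4: row 2 has {1,3}; col 1 has {3}; box has {1,2,3} → only 4 remains.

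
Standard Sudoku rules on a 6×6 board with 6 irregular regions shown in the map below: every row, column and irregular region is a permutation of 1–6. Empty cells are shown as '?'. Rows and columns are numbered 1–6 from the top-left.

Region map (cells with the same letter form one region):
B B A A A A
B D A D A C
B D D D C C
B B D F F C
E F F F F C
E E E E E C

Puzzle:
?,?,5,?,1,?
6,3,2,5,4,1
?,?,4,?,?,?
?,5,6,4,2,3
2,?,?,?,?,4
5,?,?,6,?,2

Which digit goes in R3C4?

2

R1C4 = 3: row 1 has {1,5}; col 4 has {4,5,6}; region has {1,2,4,5} → only 3 remains.
R1C6 = 6: row 1 has {1,3,5}; col 6 has {1,2,3,4}; region has {1,2,3,4,5} → only 6 remains.
R3C6 = 5: row 3 has {4}; col 6 has {1,2,3,4,6}; region has {1,2,3,4} → only 5 remains.
R4C1 = 1: row 4 has {2,3,4,5,6}; col 1 has {2,5,6}; region has {5,6} → only 1 remains.
R5C4 = 1: row 5 has {2,4}; col 4 has {3,4,5,6}; region has {2,4} → only 1 remains.
R6C5 = 3: row 6 has {2,5,6}; col 5 has {1,2,4}; region has {2,5,6} → only 3 remains.
R1C1 = 4: row 1 has {1,3,5,6}; col 1 has {1,2,5,6}; region has {1,5,6} → only 4 remains.
R1C2 = 2: row 1 has {1,3,4,5,6}; col 2 has {3,5}; region has {1,4,5,6} → only 2 remains.
R3C1 = 3: row 3 has {4,5}; col 1 has {1,2,4,5,6}; region has {1,2,4,5,6} → only 3 remains.
R3C2 = 1: row 3 has {3,4,5}; col 2 has {2,3,5}; region has {3,4,5,6} → only 1 remains.
R3C4 = 2: row 3 has {1,3,4,5}; col 4 has {1,3,4,5,6}; region has {1,3,4,5,6} → only 2 remains.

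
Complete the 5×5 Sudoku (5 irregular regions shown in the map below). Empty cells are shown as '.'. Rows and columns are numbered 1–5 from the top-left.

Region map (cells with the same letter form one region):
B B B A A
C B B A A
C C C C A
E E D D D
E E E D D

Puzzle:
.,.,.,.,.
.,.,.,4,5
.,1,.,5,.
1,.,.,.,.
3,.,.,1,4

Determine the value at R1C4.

3

R2C1 = 2: row 2 has {4,5}; col 1 has {1,3}; region has {1,5} → only 2 remains.
R2C2 = 3: row 2 has {2,4,5}; col 2 has {1}; region has {} → only 3 remains.
R2C3 = 1: row 2 has {2,3,4,5}; col 3 has {}; region has {3} → only 1 remains.
R3C1 = 4: row 3 has {1,5}; col 1 has {1,2,3}; region has {1,2,5} → only 4 remains.
R3C3 = 3: row 3 has {1,4,5}; col 3 has {1}; region has {1,2,4,5} → only 3 remains.
R3C5 = 2: row 3 has {1,3,4,5}; col 5 has {4,5}; region has {4,5} → only 2 remains.
R4C5 = 3: row 4 has {1}; col 5 has {2,4,5}; region has {1,4} → only 3 remains.
R1C1 = 5: row 1 has {}; col 1 has {1,2,3,4}; region has {1,3} → only 5 remains.
R1C4 = 3: row 1 has {5}; col 4 has {1,4,5}; region has {2,4,5} → only 3 remains.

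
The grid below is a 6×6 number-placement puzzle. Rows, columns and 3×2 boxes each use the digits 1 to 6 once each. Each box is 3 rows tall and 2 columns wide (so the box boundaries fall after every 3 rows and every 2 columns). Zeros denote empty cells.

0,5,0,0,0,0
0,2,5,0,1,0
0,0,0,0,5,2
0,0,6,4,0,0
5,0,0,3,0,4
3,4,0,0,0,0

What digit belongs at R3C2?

3

R2C4 = 6: row 2 has {1,2,5}; col 4 has {3,4}; box has {5} → only 6 remains.
R2C6 = 3: row 2 has {1,2,5,6}; col 6 has {2,4}; box has {1,2,5} → only 3 remains.
R3C4 = 1: row 3 has {2,5}; col 4 has {3,4,6}; box has {5,6} → only 1 remains.
R4C2 = 1: row 4 has {4,6}; col 2 has {2,4,5}; box has {3,4,5} → only 1 remains.
R4C6 = 5: row 4 has {1,4,6}; col 6 has {2,3,4}; box has {4} → only 5 remains.
R5C2 = 6: row 5 has {3,4,5}; col 2 has {1,2,4,5}; box has {1,3,4,5} → only 6 remains.
R5C5 = 2: row 5 has {3,4,5,6}; col 5 has {1,5}; box has {4,5} → only 2 remains.
R6C5 = 6: row 6 has {3,4}; col 5 has {1,2,5}; box has {2,4,5} → only 6 remains.
R6C6 = 1: row 6 has {3,4,6}; col 6 has {2,3,4,5}; box has {2,4,5,6} → only 1 remains.
R1C4 = 2: row 1 has {5}; col 4 has {1,3,4,6}; box has {1,5,6} → only 2 remains.
R1C5 = 4: row 1 has {2,5}; col 5 has {1,2,5,6}; box has {1,2,3,5} → only 4 remains.
R1C6 = 6: row 1 has {2,4,5}; col 6 has {1,2,3,4,5}; box has {1,2,3,4,5} → only 6 remains.
R2C1 = 4: row 2 has {1,2,3,5,6}; col 1 has {3,5}; box has {2,5} → only 4 remains.
R3C1 = 6: row 3 has {1,2,5}; col 1 has {3,4,5}; box has {2,4,5} → only 6 remains.
R3C2 = 3: row 3 has {1,2,5,6}; col 2 has {1,2,4,5,6}; box has {2,4,5,6} → only 3 remains.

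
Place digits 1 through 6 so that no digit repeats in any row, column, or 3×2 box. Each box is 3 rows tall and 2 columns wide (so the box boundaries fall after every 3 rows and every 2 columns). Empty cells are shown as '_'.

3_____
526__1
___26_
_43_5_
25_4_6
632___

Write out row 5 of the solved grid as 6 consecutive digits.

251436

R2C4 = 3: row 2 has {1,2,5,6}; col 4 has {2,4}; box has {2,6} → only 3 remains.
R2C5 = 4: row 2 has {1,2,3,5,6}; col 5 has {5,6}; box has {1,6} → only 4 remains.
R3C2 = 1: row 3 has {2,6}; col 2 has {2,3,4,5}; box has {2,3,5} → only 1 remains.
R4C1 = 1: row 4 has {3,4,5}; col 1 has {2,3,5,6}; box has {2,3,4,5,6} → only 1 remains.
R4C4 = 6: row 4 has {1,3,4,5}; col 4 has {2,3,4}; box has {2,3,4} → only 6 remains.
R4C6 = 2: row 4 has {1,3,4,5,6}; col 6 has {1,6}; box has {5,6} → only 2 remains.
R5C3 = 1: row 5 has {2,4,5,6}; col 3 has {2,3,6}; box has {2,3,4,6} → only 1 remains.
R5C5 = 3: row 5 has {1,2,4,5,6}; col 5 has {4,5,6}; box has {2,5,6} → only 3 remains.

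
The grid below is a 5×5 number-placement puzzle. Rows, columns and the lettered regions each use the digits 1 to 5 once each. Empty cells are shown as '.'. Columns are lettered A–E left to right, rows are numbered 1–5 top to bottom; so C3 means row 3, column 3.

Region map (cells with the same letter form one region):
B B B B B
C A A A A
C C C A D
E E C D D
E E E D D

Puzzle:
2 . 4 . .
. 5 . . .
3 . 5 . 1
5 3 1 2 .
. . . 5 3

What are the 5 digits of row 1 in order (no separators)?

B1 = 1: row 1 has {2,4}; col 2 has {3,5}; region has {2,4} → only 1 remains.
D1 = 3: row 1 has {1,2,4}; col 4 has {2,5}; region has {1,2,4} → only 3 remains.
E1 = 5: row 1 has {1,2,3,4}; col 5 has {1,3}; region has {1,2,3,4} → only 5 remains.

21435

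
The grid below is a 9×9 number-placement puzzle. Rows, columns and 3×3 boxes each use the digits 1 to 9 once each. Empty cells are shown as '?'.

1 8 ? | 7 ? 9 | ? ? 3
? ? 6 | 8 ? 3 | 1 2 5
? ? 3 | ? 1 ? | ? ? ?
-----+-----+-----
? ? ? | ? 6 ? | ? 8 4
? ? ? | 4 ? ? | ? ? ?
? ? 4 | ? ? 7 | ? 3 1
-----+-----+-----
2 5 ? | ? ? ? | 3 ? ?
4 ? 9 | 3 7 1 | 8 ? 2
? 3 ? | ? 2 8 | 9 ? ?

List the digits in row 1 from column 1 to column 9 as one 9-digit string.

r2c5 = 4: row 2 has {1,2,3,5,6,8}; col 5 has {1,2,6,7}; box has {1,3,7,8,9} → only 4 remains.
r7c5 = 9: row 7 has {2,3,5}; col 5 has {1,2,4,6,7}; box has {1,2,3,7,8} → only 9 remains.
r8c2 = 6: row 8 has {1,2,3,4,7,8,9}; col 2 has {3,5,8}; box has {2,3,4,5,9} → only 6 remains.
r8c8 = 5: row 8 has {1,2,3,4,6,7,8,9}; col 8 has {2,3,8}; box has {2,3,8,9} → only 5 remains.
r9c1 = 7: row 9 has {2,3,8,9}; col 1 has {1,2,4}; box has {2,3,4,5,6,9} → only 7 remains.
r9c3 = 1: row 9 has {2,3,7,8,9}; col 3 has {3,4,6,9}; box has {2,3,4,5,6,7,9} → only 1 remains.
r9c9 = 6: row 9 has {1,2,3,7,8,9}; col 9 has {1,2,3,4,5}; box has {2,3,5,8,9} → only 6 remains.
r1c5 = 5: row 1 has {1,3,7,8,9}; col 5 has {1,2,4,6,7,9}; box has {1,3,4,7,8,9} → only 5 remains.
r2c1 = 9: row 2 has {1,2,3,4,5,6,8}; col 1 has {1,2,4,7}; box has {1,3,6,8} → only 9 remains.
r2c2 = 7: row 2 has {1,2,3,4,5,6,8,9}; col 2 has {3,5,6,8}; box has {1,3,6,8,9} → only 7 remains.
r3c1 = 5: row 3 has {1,3}; col 1 has {1,2,4,7,9}; box has {1,3,6,7,8,9} → only 5 remains.
r4c1 = 3: row 4 has {4,6,8}; col 1 has {1,2,4,5,7,9}; box has {4} → only 3 remains.
r6c5 = 8: row 6 has {1,3,4,7}; col 5 has {1,2,4,5,6,7,9}; box has {4,6,7} → only 8 remains.
r7c3 = 8: row 7 has {2,3,5,9}; col 3 has {1,3,4,6,9}; box has {1,2,3,4,5,6,7,9} → only 8 remains.
r7c4 = 6: row 7 has {2,3,5,8,9}; col 4 has {3,4,7,8}; box has {1,2,3,7,8,9} → only 6 remains.
r7c6 = 4: row 7 has {2,3,5,6,8,9}; col 6 has {1,3,7,8,9}; box has {1,2,3,6,7,8,9} → only 4 remains.
r7c9 = 7: row 7 has {2,3,4,5,6,8,9}; col 9 has {1,2,3,4,5,6}; box has {2,3,5,6,8,9} → only 7 remains.
r9c4 = 5: row 9 has {1,2,3,6,7,8,9}; col 4 has {3,4,6,7,8}; box has {1,2,3,4,6,7,8,9} → only 5 remains.
r9c8 = 4: row 9 has {1,2,3,5,6,7,8,9}; col 8 has {2,3,5,8}; box has {2,3,5,6,7,8,9} → only 4 remains.
r1c3 = 2: row 1 has {1,3,5,7,8,9}; col 3 has {1,3,4,6,8,9}; box has {1,3,5,6,7,8,9} → only 2 remains.
r1c8 = 6: row 1 has {1,2,3,5,7,8,9}; col 8 has {2,3,4,5,8}; box has {1,2,3,5} → only 6 remains.
r3c2 = 4: row 3 has {1,3,5}; col 2 has {3,5,6,7,8}; box has {1,2,3,5,6,7,8,9} → only 4 remains.
r3c4 = 2: row 3 has {1,3,4,5}; col 4 has {3,4,5,6,7,8}; box has {1,3,4,5,7,8,9} → only 2 remains.
r3c6 = 6: row 3 has {1,2,3,4,5}; col 6 has {1,3,4,7,8,9}; box has {1,2,3,4,5,7,8,9} → only 6 remains.
r3c7 = 7: row 3 has {1,2,3,4,5,6}; col 7 has {1,3,8,9}; box has {1,2,3,5,6} → only 7 remains.
r3c8 = 9: row 3 has {1,2,3,4,5,6,7}; col 8 has {2,3,4,5,6,8}; box has {1,2,3,5,6,7} → only 9 remains.
r3c9 = 8: row 3 has {1,2,3,4,5,6,7,9}; col 9 has {1,2,3,4,5,6,7}; box has {1,2,3,5,6,7,9} → only 8 remains.
r5c5 = 3: row 5 has {4}; col 5 has {1,2,4,5,6,7,8,9}; box has {4,6,7,8} → only 3 remains.
r5c8 = 7: row 5 has {3,4}; col 8 has {2,3,4,5,6,8,9}; box has {1,3,4,8} → only 7 remains.
r5c9 = 9: row 5 has {3,4,7}; col 9 has {1,2,3,4,5,6,7,8}; box has {1,3,4,7,8} → only 9 remains.
r6c1 = 6: row 6 has {1,3,4,7,8}; col 1 has {1,2,3,4,5,7,9}; box has {3,4} → only 6 remains.
r6c4 = 9: row 6 has {1,3,4,6,7,8}; col 4 has {2,3,4,5,6,7,8}; box has {3,4,6,7,8} → only 9 remains.
r7c8 = 1: row 7 has {2,3,4,5,6,7,8,9}; col 8 has {2,3,4,5,6,7,8,9}; box has {2,3,4,5,6,7,8,9} → only 1 remains.
r1c7 = 4: row 1 has {1,2,3,5,6,7,8,9}; col 7 has {1,3,7,8,9}; box has {1,2,3,5,6,7,8,9} → only 4 remains.

182759463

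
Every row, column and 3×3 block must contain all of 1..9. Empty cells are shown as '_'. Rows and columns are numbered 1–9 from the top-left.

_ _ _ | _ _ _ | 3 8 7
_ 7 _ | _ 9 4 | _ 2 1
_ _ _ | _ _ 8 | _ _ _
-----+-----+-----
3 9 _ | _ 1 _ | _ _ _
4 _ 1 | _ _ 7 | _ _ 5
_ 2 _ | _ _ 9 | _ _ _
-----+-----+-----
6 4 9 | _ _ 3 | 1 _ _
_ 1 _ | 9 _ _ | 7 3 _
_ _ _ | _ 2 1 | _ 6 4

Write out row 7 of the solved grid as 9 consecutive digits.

649873152

row 5, column 8 = 9 (sole candidate).
row 7, column 8 = 5: row 7 has {1,3,4,6,9}; col 8 has {2,3,6,8,9}; box has {1,3,4,6,7} → only 5 remains.
row 3, column 8 = 4 (sole candidate).
row 4, column 8 = 7 (sole candidate).
row 6, column 8 = 1 (sole candidate).
row 1, column 3 = 4 (hidden single in row 1).
row 1, column 1 = 9 (hidden single in row 1).
row 1, column 4 = 1 (hidden single in row 1).
row 1, column 6 = 2 (hidden single in row 1).
row 3, column 1 = 1 (hidden single in row 3).
row 3, column 3 = 2 (hidden single in row 3).
row 7, column 9 = 2: in row 7, 2 can only go here (every other open cell in that row sees a 2).
row 8, column 9 = 8 (sole candidate).
row 9, column 7 = 9 (sole candidate).
row 4, column 9 = 6 (sole candidate).
row 6, column 9 = 3 (sole candidate).
row 8, column 3 = 5 (sole candidate).
row 8, column 6 = 6 (sole candidate).
row 3, column 9 = 9 (sole candidate).
row 4, column 3 = 8 (sole candidate).
row 4, column 6 = 5 (sole candidate).
row 5, column 2 = 6 (sole candidate).
row 6, column 3 = 7 (sole candidate).
row 8, column 1 = 2 (sole candidate).
row 8, column 5 = 4 (sole candidate).
row 9, column 3 = 3 (sole candidate).
row 1, column 2 = 5 (sole candidate).
row 1, column 5 = 6 (sole candidate).
row 2, column 1 = 8 (sole candidate).
row 2, column 3 = 6 (sole candidate).
row 2, column 7 = 5 (sole candidate).
row 3, column 2 = 3 (sole candidate).
row 3, column 7 = 6 (sole candidate).
row 6, column 1 = 5 (sole candidate).
row 6, column 5 = 8 (sole candidate).
row 6, column 7 = 4 (sole candidate).
row 7, column 5 = 7: row 7 has {1,2,3,4,5,6,9}; col 5 has {1,2,4,6,8,9}; box has {1,2,3,4,6,9} → only 7 remains.
row 9, column 1 = 7 (sole candidate).
row 9, column 2 = 8 (sole candidate).
row 9, column 4 = 5 (sole candidate).
row 2, column 4 = 3 (sole candidate).
row 3, column 4 = 7 (sole candidate).
row 3, column 5 = 5 (sole candidate).
row 4, column 7 = 2 (sole candidate).
row 5, column 4 = 2 (sole candidate).
row 5, column 5 = 3 (sole candidate).
row 5, column 7 = 8 (sole candidate).
row 6, column 4 = 6 (sole candidate).
row 7, column 4 = 8: row 7 has {1,2,3,4,5,6,7,9}; col 4 has {1,2,3,5,6,7,9}; box has {1,2,3,4,5,6,7,9} → only 8 remains.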